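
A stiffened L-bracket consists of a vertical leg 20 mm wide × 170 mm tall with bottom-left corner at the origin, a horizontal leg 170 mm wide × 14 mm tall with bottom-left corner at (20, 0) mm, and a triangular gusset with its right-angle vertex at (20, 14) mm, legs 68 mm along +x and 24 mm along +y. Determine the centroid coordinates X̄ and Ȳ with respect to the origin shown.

X̄ = 48.32 mm, Ȳ = 49.06 mm

vertical leg: A = 20 × 170 = 3400.00, centroid at (10.00, 85.00).
horizontal leg: A = 170 × 14 = 2380.00, centroid at (105.00, 7.00).
gusset: A = ½·68·24 = 816.00, centroid at (42.67, 22.00).
ΣA = 6596.00 mm²
ΣAX̄ = (3400.00)(10.00) + (2380.00)(105.00) + (816.00)(42.67) = 318716.00 mm³
ΣAȲ = (3400.00)(85.00) + (2380.00)(7.00) + (816.00)(22.00) = 323612.00 mm³
X̄ = 318716.00 / 6596.00 = 48.32 mm
Ȳ = 323612.00 / 6596.00 = 49.06 mm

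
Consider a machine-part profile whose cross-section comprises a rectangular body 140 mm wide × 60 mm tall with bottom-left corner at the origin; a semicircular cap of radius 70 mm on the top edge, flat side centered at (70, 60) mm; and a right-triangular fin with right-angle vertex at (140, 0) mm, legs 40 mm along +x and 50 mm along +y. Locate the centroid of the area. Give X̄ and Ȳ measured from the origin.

X̄ = 74.87 mm, Ȳ = 56.10 mm

Part | A | x̄ᵢ | ȳᵢ | A·x̄ᵢ | A·ȳᵢ
rectangular body | 8400.00 | 70.00 | 30.00 | 588000.00 | 252000.00
semicircular top | 7696.90 | 70.00 | 89.71 | 538783.14 | 690480.79
triangular fin | 1000.00 | 153.33 | 16.67 | 153333.33 | 16666.67
Σ | 17096.90 |  |  | 1280116.47 | 959147.45
X̄ = 1280116.47 / 17096.90 = 74.87 mm
Ȳ = 959147.45 / 17096.90 = 56.10 mm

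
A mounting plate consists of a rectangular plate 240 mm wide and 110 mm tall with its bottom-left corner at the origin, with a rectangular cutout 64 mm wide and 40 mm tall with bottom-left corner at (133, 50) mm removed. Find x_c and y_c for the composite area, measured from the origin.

x_c = 115.17 mm, y_c = 53.39 mm

plate: A = 240 × 110 = 26400.00, centroid at (120.00, 55.00).
hole: A = −(64 × 40) = -2560.00, centroid at (165.00, 70.00).
ΣA = 23840.00 mm², ΣAx_c = 2745600.00 mm³, ΣAy_c = 1272800.00 mm³.
x_c = 2745600.00/23840.00 = 115.17 mm; y_c = 1272800.00/23840.00 = 53.39 mm.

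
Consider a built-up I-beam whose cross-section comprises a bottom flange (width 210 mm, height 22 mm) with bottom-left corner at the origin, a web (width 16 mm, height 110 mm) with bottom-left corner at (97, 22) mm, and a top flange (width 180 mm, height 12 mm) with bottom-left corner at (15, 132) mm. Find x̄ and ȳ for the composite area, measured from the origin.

Part | A | x̄ᵢ | ȳᵢ | A·x̄ᵢ | A·ȳᵢ
bottom flange | 4620.00 | 105.00 | 11.00 | 485100.00 | 50820.00
web | 1760.00 | 105.00 | 77.00 | 184800.00 | 135520.00
top flange | 2160.00 | 105.00 | 138.00 | 226800.00 | 298080.00
Σ | 8540.00 |  |  | 896700.00 | 484420.00
x̄ = 896700.00 / 8540.00 = 105.00 mm
ȳ = 484420.00 / 8540.00 = 56.72 mm

x̄ = 105.00 mm, ȳ = 56.72 mm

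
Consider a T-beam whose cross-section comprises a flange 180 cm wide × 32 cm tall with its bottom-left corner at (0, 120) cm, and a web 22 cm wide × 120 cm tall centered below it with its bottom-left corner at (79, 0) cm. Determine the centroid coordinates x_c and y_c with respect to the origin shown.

web: A = 22 × 120 = 2640.00, centroid at (90.00, 60.00).
flange: A = 180 × 32 = 5760.00, centroid at (90.00, 136.00).
ΣA = 8400.00 cm², ΣAx_c = 756000.00 cm³, ΣAy_c = 941760.00 cm³.
x_c = 756000.00/8400.00 = 90.00 cm; y_c = 941760.00/8400.00 = 112.11 cm.

x_c = 90.00 cm, y_c = 112.11 cm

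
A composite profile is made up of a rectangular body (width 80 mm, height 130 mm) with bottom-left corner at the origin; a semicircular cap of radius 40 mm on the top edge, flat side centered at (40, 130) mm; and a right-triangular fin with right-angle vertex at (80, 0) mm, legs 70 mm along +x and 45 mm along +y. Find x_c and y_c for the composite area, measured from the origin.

x_c = 46.88 mm, y_c = 73.78 mm

rectangular body: A = 80 × 130 = 10400.00, centroid at (40.00, 65.00).
semicircular top: A = ½π·40² = 2513.27, centroid at (40.00, 146.98).
triangular fin: A = ½·70·45 = 1575.00, centroid at (103.33, 15.00).
ΣA = 14488.27 mm²
ΣAx_c = (10400.00)(40.00) + (2513.27)(40.00) + (1575.00)(103.33) = 679280.96 mm³
ΣAy_c = (10400.00)(65.00) + (2513.27)(146.98) + (1575.00)(15.00) = 1069017.30 mm³
x_c = 679280.96 / 14488.27 = 46.88 mm
y_c = 1069017.30 / 14488.27 = 73.78 mm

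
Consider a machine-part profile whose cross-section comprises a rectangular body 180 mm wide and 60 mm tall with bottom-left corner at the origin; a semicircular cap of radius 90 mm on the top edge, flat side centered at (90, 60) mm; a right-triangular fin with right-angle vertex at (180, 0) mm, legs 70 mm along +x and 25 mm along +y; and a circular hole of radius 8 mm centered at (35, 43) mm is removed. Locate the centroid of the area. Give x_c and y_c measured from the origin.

rectangular body: A = 180 × 60 = 10800.00, centroid at (90.00, 30.00).
semicircular top: A = ½π·90² = 12723.45, centroid at (90.00, 98.20).
triangular fin: A = ½·70·25 = 875.00, centroid at (203.33, 8.33).
hole: A = −π·8² = -201.06, centroid at (35.00, 43.00).
ΣA = 24197.39 mm², ΣAx_c = 2287990.02 mm³, ΣAy_c = 1572053.02 mm³.
x_c = 2287990.02/24197.39 = 94.56 mm; y_c = 1572053.02/24197.39 = 64.97 mm.

x_c = 94.56 mm, y_c = 64.97 mm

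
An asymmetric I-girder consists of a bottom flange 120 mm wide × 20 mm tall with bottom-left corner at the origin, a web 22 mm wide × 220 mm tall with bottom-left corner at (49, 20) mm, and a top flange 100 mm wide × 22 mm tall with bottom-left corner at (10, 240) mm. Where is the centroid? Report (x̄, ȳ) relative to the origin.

x̄ = 60.00 mm, ȳ = 127.69 mm

bottom flange: A = 120 × 20 = 2400.00, centroid at (60.00, 10.00).
web: A = 22 × 220 = 4840.00, centroid at (60.00, 130.00).
top flange: A = 100 × 22 = 2200.00, centroid at (60.00, 251.00).
ΣA = 9440.00 mm²
ΣAx̄ = (2400.00)(60.00) + (4840.00)(60.00) + (2200.00)(60.00) = 566400.00 mm³
ΣAȳ = (2400.00)(10.00) + (4840.00)(130.00) + (2200.00)(251.00) = 1205400.00 mm³
x̄ = 566400.00 / 9440.00 = 60.00 mm
ȳ = 1205400.00 / 9440.00 = 127.69 mm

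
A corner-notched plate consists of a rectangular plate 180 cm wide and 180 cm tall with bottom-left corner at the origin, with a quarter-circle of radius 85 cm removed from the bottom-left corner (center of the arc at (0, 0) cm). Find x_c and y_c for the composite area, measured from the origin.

plate: A = 180 × 180 = 32400.00, centroid at (90.00, 90.00).
removed quarter-circle: A = −¼π·85² = -5674.50, centroid at (36.08, 36.08).
ΣA = 26725.50 cm²
ΣAx_c = (32400.00)(90.00) + (-5674.50)(36.08) = 2711291.67 cm³
ΣAy_c = (32400.00)(90.00) + (-5674.50)(36.08) = 2711291.67 cm³
x_c = 2711291.67 / 26725.50 = 101.45 cm
y_c = 2711291.67 / 26725.50 = 101.45 cm

x_c = 101.45 cm, y_c = 101.45 cm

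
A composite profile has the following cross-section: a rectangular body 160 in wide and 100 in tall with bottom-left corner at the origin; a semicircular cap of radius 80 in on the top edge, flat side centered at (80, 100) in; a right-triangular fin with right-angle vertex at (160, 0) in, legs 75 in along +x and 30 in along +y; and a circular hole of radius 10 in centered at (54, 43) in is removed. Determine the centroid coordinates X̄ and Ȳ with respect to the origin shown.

Part | A | x̄ᵢ | ȳᵢ | A·x̄ᵢ | A·ȳᵢ
rectangular body | 16000.00 | 80.00 | 50.00 | 1280000.00 | 800000.00
semicircular top | 10053.10 | 80.00 | 133.95 | 804247.72 | 1346642.98
triangular fin | 1125.00 | 185.00 | 10.00 | 208125.00 | 11250.00
hole | -314.16 | 54.00 | 43.00 | -16964.60 | -13508.85
Σ | 26863.94 |  |  | 2275408.12 | 2144384.13
X̄ = 2275408.12 / 26863.94 = 84.70 in
Ȳ = 2144384.13 / 26863.94 = 79.82 in

X̄ = 84.70 in, Ȳ = 79.82 in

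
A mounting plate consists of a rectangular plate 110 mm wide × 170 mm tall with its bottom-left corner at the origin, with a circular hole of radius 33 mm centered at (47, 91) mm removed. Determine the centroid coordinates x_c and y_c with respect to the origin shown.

plate: A = 110 × 170 = 18700.00, centroid at (55.00, 85.00).
hole: A = −π·33² = -3421.19, centroid at (47.00, 91.00).
ΣA = 15278.81 mm², ΣAx_c = 867703.86 mm³, ΣAy_c = 1278171.31 mm³.
x_c = 867703.86/15278.81 = 56.79 mm; y_c = 1278171.31/15278.81 = 83.66 mm.

x_c = 56.79 mm, y_c = 83.66 mm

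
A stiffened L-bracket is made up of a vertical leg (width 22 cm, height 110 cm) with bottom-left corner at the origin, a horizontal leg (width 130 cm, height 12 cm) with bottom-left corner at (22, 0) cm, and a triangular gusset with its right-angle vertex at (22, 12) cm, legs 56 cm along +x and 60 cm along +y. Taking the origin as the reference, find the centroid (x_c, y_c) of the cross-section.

vertical leg: A = 22 × 110 = 2420.00, centroid at (11.00, 55.00).
horizontal leg: A = 130 × 12 = 1560.00, centroid at (87.00, 6.00).
gusset: A = ½·56·60 = 1680.00, centroid at (40.67, 32.00).
ΣA = 5660.00 cm²
ΣAx_c = (2420.00)(11.00) + (1560.00)(87.00) + (1680.00)(40.67) = 230660.00 cm³
ΣAy_c = (2420.00)(55.00) + (1560.00)(6.00) + (1680.00)(32.00) = 196220.00 cm³
x_c = 230660.00 / 5660.00 = 40.75 cm
y_c = 196220.00 / 5660.00 = 34.67 cm

x_c = 40.75 cm, y_c = 34.67 cm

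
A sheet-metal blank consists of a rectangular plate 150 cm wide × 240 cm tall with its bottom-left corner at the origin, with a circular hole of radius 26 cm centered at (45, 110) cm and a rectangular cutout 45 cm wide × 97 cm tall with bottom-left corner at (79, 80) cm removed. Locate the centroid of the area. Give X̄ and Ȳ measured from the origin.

X̄ = 73.24 cm, Ȳ = 119.46 cm

plate: A = 150 × 240 = 36000.00, centroid at (75.00, 120.00).
hole 1: A = −π·26² = -2123.72, centroid at (45.00, 110.00).
hole 2: A = −(45 × 97) = -4365.00, centroid at (101.50, 128.50).
ΣA = 29511.28 cm², ΣAX̄ = 2161385.25 cm³, ΣAȲ = 3525488.67 cm³.
X̄ = 2161385.25/29511.28 = 73.24 cm; Ȳ = 3525488.67/29511.28 = 119.46 cm.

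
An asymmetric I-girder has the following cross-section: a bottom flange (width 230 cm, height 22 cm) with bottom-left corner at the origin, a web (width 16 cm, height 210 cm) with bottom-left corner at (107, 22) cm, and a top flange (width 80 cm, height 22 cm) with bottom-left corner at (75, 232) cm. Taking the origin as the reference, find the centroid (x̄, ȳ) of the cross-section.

Part | A | x̄ᵢ | ȳᵢ | A·x̄ᵢ | A·ȳᵢ
bottom flange | 5060.00 | 115.00 | 11.00 | 581900.00 | 55660.00
web | 3360.00 | 115.00 | 127.00 | 386400.00 | 426720.00
top flange | 1760.00 | 115.00 | 243.00 | 202400.00 | 427680.00
Σ | 10180.00 |  |  | 1170700.00 | 910060.00
x̄ = 1170700.00 / 10180.00 = 115.00 cm
ȳ = 910060.00 / 10180.00 = 89.40 cm

x̄ = 115.00 cm, ȳ = 89.40 cm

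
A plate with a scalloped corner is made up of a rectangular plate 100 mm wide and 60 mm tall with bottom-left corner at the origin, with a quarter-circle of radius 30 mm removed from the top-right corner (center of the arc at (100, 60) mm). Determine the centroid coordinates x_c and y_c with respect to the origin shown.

x_c = 45.02 mm, y_c = 27.69 mm

plate: A = 100 × 60 = 6000.00, centroid at (50.00, 30.00).
removed quarter-circle: A = −¼π·30² = -706.86, centroid at (87.27, 47.27).
ΣA = 5293.14 mm²
ΣAx_c = (6000.00)(50.00) + (-706.86)(87.27) = 238314.17 mm³
ΣAy_c = (6000.00)(30.00) + (-706.86)(47.27) = 146588.50 mm³
x_c = 238314.17 / 5293.14 = 45.02 mm
y_c = 146588.50 / 5293.14 = 27.69 mm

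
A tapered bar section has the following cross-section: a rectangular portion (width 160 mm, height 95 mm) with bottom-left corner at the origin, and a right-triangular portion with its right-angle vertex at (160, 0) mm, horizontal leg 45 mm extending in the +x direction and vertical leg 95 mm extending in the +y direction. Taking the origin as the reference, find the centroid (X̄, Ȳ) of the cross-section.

X̄ = 91.71 mm, Ȳ = 45.55 mm

Part | A | x̄ᵢ | ȳᵢ | A·x̄ᵢ | A·ȳᵢ
rectangular portion | 15200.00 | 80.00 | 47.50 | 1216000.00 | 722000.00
triangular portion | 2137.50 | 175.00 | 31.67 | 374062.50 | 67687.50
Σ | 17337.50 |  |  | 1590062.50 | 789687.50
X̄ = 1590062.50 / 17337.50 = 91.71 mm
Ȳ = 789687.50 / 17337.50 = 45.55 mm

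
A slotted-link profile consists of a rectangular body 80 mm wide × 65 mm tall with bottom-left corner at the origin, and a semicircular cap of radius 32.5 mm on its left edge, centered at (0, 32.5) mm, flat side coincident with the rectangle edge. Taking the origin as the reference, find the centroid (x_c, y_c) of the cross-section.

rectangular body: A = 80 × 65 = 5200.00, centroid at (40.00, 32.50).
semicircular end: A = ½π·32.5² = 1659.15, centroid at (-13.79, 32.50).
ΣA = 6859.15 mm²
ΣAx_c = (5200.00)(40.00) + (1659.15)(-13.79) = 185114.58 mm³
ΣAy_c = (5200.00)(32.50) + (1659.15)(32.50) = 222922.49 mm³
x_c = 185114.58 / 6859.15 = 26.99 mm
y_c = 222922.49 / 6859.15 = 32.50 mm

x_c = 26.99 mm, y_c = 32.50 mm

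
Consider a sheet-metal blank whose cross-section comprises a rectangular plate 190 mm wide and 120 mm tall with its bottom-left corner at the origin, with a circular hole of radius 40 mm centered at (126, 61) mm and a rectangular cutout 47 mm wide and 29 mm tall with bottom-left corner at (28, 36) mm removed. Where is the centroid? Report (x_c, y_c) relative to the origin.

plate: A = 190 × 120 = 22800.00, centroid at (95.00, 60.00).
hole 1: A = −π·40² = -5026.55, centroid at (126.00, 61.00).
hole 2: A = −(47 × 29) = -1363.00, centroid at (51.50, 50.50).
ΣA = 16410.45 mm²
ΣAx_c = (22800.00)(95.00) + (-5026.55)(126.00) + (-1363.00)(51.50) = 1462460.42 mm³
ΣAy_c = (22800.00)(60.00) + (-5026.55)(61.00) + (-1363.00)(50.50) = 992549.06 mm³
x_c = 1462460.42 / 16410.45 = 89.12 mm
y_c = 992549.06 / 16410.45 = 60.48 mm

x_c = 89.12 mm, y_c = 60.48 mm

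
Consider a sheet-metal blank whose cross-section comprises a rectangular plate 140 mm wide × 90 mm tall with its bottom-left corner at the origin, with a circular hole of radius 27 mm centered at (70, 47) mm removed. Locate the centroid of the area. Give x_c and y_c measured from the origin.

plate: A = 140 × 90 = 12600.00, centroid at (70.00, 45.00).
hole: A = −π·27² = -2290.22, centroid at (70.00, 47.00).
ΣA = 10309.78 mm²
ΣAx_c = (12600.00)(70.00) + (-2290.22)(70.00) = 721684.53 mm³
ΣAy_c = (12600.00)(45.00) + (-2290.22)(47.00) = 459359.61 mm³
x_c = 721684.53 / 10309.78 = 70.00 mm
y_c = 459359.61 / 10309.78 = 44.56 mm

x_c = 70.00 mm, y_c = 44.56 mm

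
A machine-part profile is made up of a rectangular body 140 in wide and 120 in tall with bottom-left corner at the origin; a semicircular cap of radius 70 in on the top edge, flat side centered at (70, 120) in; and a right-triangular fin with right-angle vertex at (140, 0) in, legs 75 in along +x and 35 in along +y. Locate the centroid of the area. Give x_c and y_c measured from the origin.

x_c = 74.83 in, y_c = 84.30 in

rectangular body: A = 140 × 120 = 16800.00, centroid at (70.00, 60.00).
semicircular top: A = ½π·70² = 7696.90, centroid at (70.00, 149.71).
triangular fin: A = ½·75·35 = 1312.50, centroid at (165.00, 11.67).
ΣA = 25809.40 in², ΣAx_c = 1931345.64 in³, ΣAy_c = 2175607.41 in³.
x_c = 1931345.64/25809.40 = 74.83 in; y_c = 2175607.41/25809.40 = 84.30 in.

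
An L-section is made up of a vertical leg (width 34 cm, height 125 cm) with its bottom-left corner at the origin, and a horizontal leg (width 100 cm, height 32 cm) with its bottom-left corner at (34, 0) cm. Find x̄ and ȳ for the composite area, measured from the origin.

vertical leg: A = 34 × 125 = 4250.00, centroid at (17.00, 62.50).
horizontal leg: A = 100 × 32 = 3200.00, centroid at (84.00, 16.00).
ΣA = 7450.00 cm²
ΣAx̄ = (4250.00)(17.00) + (3200.00)(84.00) = 341050.00 cm³
ΣAȳ = (4250.00)(62.50) + (3200.00)(16.00) = 316825.00 cm³
x̄ = 341050.00 / 7450.00 = 45.78 cm
ȳ = 316825.00 / 7450.00 = 42.53 cm

x̄ = 45.78 cm, ȳ = 42.53 cm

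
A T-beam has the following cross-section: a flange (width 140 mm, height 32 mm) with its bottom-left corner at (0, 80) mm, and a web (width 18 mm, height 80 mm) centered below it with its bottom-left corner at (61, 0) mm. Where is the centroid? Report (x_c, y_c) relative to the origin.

x_c = 70.00 mm, y_c = 82.38 mm

web: A = 18 × 80 = 1440.00, centroid at (70.00, 40.00).
flange: A = 140 × 32 = 4480.00, centroid at (70.00, 96.00).
ΣA = 5920.00 mm², ΣAx_c = 414400.00 mm³, ΣAy_c = 487680.00 mm³.
x_c = 414400.00/5920.00 = 70.00 mm; y_c = 487680.00/5920.00 = 82.38 mm.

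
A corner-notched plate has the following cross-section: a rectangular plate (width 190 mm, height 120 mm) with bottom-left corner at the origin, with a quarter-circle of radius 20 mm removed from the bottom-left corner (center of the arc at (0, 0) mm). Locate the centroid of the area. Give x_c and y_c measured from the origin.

x_c = 96.21 mm, y_c = 60.72 mm

plate: A = 190 × 120 = 22800.00, centroid at (95.00, 60.00).
removed quarter-circle: A = −¼π·20² = -314.16, centroid at (8.49, 8.49).
ΣA = 22485.84 mm²
ΣAx_c = (22800.00)(95.00) + (-314.16)(8.49) = 2163333.33 mm³
ΣAy_c = (22800.00)(60.00) + (-314.16)(8.49) = 1365333.33 mm³
x_c = 2163333.33 / 22485.84 = 96.21 mm
y_c = 1365333.33 / 22485.84 = 60.72 mm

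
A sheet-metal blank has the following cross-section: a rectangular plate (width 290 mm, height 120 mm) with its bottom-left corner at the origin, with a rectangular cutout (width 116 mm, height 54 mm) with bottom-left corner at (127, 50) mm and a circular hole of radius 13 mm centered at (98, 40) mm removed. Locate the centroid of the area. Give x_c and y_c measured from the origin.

Part | A | x̄ᵢ | ȳᵢ | A·x̄ᵢ | A·ȳᵢ
plate | 34800.00 | 145.00 | 60.00 | 5046000.00 | 2088000.00
hole 1 | -6264.00 | 185.00 | 77.00 | -1158840.00 | -482328.00
hole 2 | -530.93 | 98.00 | 40.00 | -52031.06 | -21237.17
Σ | 28005.07 |  |  | 3835128.94 | 1584434.83
x_c = 3835128.94 / 28005.07 = 136.94 mm
y_c = 1584434.83 / 28005.07 = 56.58 mm

x_c = 136.94 mm, y_c = 56.58 mm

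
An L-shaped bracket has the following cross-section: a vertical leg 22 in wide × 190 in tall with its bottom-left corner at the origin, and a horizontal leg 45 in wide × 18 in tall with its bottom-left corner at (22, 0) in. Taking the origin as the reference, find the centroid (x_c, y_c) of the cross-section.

Part | A | x̄ᵢ | ȳᵢ | A·x̄ᵢ | A·ȳᵢ
vertical leg | 4180.00 | 11.00 | 95.00 | 45980.00 | 397100.00
horizontal leg | 810.00 | 44.50 | 9.00 | 36045.00 | 7290.00
Σ | 4990.00 |  |  | 82025.00 | 404390.00
x_c = 82025.00 / 4990.00 = 16.44 in
y_c = 404390.00 / 4990.00 = 81.04 in

x_c = 16.44 in, y_c = 81.04 in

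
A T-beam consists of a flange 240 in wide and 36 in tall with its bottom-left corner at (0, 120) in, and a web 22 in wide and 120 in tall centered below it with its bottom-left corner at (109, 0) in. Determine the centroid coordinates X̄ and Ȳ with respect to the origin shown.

X̄ = 120.00 in, Ȳ = 119.74 in

Part | A | x̄ᵢ | ȳᵢ | A·x̄ᵢ | A·ȳᵢ
web | 2640.00 | 120.00 | 60.00 | 316800.00 | 158400.00
flange | 8640.00 | 120.00 | 138.00 | 1036800.00 | 1192320.00
Σ | 11280.00 |  |  | 1353600.00 | 1350720.00
X̄ = 1353600.00 / 11280.00 = 120.00 in
Ȳ = 1350720.00 / 11280.00 = 119.74 in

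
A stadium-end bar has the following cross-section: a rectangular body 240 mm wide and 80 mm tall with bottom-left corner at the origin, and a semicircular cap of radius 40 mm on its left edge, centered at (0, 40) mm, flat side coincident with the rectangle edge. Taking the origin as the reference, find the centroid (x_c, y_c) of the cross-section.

x_c = 104.15 mm, y_c = 40.00 mm

rectangular body: A = 240 × 80 = 19200.00, centroid at (120.00, 40.00).
semicircular end: A = ½π·40² = 2513.27, centroid at (-16.98, 40.00).
ΣA = 21713.27 mm²
ΣAx_c = (19200.00)(120.00) + (2513.27)(-16.98) = 2261333.33 mm³
ΣAy_c = (19200.00)(40.00) + (2513.27)(40.00) = 868530.96 mm³
x_c = 2261333.33 / 21713.27 = 104.15 mm
y_c = 868530.96 / 21713.27 = 40.00 mm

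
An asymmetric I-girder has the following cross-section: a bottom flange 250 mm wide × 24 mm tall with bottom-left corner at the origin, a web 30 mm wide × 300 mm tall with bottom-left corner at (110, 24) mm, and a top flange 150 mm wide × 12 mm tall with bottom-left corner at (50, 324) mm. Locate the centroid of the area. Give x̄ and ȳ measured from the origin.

x̄ = 125.00 mm, ȳ = 132.86 mm

Part | A | x̄ᵢ | ȳᵢ | A·x̄ᵢ | A·ȳᵢ
bottom flange | 6000.00 | 125.00 | 12.00 | 750000.00 | 72000.00
web | 9000.00 | 125.00 | 174.00 | 1125000.00 | 1566000.00
top flange | 1800.00 | 125.00 | 330.00 | 225000.00 | 594000.00
Σ | 16800.00 |  |  | 2100000.00 | 2232000.00
x̄ = 2100000.00 / 16800.00 = 125.00 mm
ȳ = 2232000.00 / 16800.00 = 132.86 mm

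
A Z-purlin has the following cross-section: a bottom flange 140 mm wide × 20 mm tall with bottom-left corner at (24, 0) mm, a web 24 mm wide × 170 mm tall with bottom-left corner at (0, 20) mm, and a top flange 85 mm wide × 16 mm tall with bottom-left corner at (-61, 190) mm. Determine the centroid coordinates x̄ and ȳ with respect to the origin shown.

bottom flange: A = 140 × 20 = 2800.00, centroid at (94.00, 10.00).
web: A = 24 × 170 = 4080.00, centroid at (12.00, 105.00).
top flange: A = 85 × 16 = 1360.00, centroid at (-18.50, 198.00).
ΣA = 8240.00 mm², ΣAx̄ = 287000.00 mm³, ΣAȳ = 725680.00 mm³.
x̄ = 287000.00/8240.00 = 34.83 mm; ȳ = 725680.00/8240.00 = 88.07 mm.

x̄ = 34.83 mm, ȳ = 88.07 mm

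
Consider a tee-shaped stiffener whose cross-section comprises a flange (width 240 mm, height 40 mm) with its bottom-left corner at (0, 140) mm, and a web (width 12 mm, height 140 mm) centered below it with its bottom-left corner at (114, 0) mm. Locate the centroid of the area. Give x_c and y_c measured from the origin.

web: A = 12 × 140 = 1680.00, centroid at (120.00, 70.00).
flange: A = 240 × 40 = 9600.00, centroid at (120.00, 160.00).
ΣA = 11280.00 mm²
ΣAx_c = (1680.00)(120.00) + (9600.00)(120.00) = 1353600.00 mm³
ΣAy_c = (1680.00)(70.00) + (9600.00)(160.00) = 1653600.00 mm³
x_c = 1353600.00 / 11280.00 = 120.00 mm
y_c = 1653600.00 / 11280.00 = 146.60 mm

x_c = 120.00 mm, y_c = 146.60 mm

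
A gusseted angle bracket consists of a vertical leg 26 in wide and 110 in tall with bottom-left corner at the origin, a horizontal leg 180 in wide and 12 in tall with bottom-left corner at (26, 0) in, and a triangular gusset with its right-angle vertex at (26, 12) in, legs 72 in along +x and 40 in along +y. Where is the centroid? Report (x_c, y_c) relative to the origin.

x_c = 55.69 in, y_c = 32.00 in

vertical leg: A = 26 × 110 = 2860.00, centroid at (13.00, 55.00).
horizontal leg: A = 180 × 12 = 2160.00, centroid at (116.00, 6.00).
gusset: A = ½·72·40 = 1440.00, centroid at (50.00, 25.33).
ΣA = 6460.00 in², ΣAx_c = 359740.00 in³, ΣAy_c = 206740.00 in³.
x_c = 359740.00/6460.00 = 55.69 in; y_c = 206740.00/6460.00 = 32.00 in.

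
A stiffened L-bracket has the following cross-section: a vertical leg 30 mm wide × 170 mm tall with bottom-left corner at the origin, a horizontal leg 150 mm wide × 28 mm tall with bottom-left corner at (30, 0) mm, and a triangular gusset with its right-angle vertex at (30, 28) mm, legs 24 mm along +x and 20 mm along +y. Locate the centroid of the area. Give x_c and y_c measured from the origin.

x_c = 55.20 mm, y_c = 52.48 mm

vertical leg: A = 30 × 170 = 5100.00, centroid at (15.00, 85.00).
horizontal leg: A = 150 × 28 = 4200.00, centroid at (105.00, 14.00).
gusset: A = ½·24·20 = 240.00, centroid at (38.00, 34.67).
ΣA = 9540.00 mm²
ΣAx_c = (5100.00)(15.00) + (4200.00)(105.00) + (240.00)(38.00) = 526620.00 mm³
ΣAy_c = (5100.00)(85.00) + (4200.00)(14.00) + (240.00)(34.67) = 500620.00 mm³
x_c = 526620.00 / 9540.00 = 55.20 mm
y_c = 500620.00 / 9540.00 = 52.48 mm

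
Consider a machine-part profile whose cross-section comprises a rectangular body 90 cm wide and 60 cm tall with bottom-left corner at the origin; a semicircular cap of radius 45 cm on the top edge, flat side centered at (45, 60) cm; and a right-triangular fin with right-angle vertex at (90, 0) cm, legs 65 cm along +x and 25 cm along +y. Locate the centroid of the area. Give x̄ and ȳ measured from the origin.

x̄ = 50.77 cm, ȳ = 44.75 cm

Part | A | x̄ᵢ | ȳᵢ | A·x̄ᵢ | A·ȳᵢ
rectangular body | 5400.00 | 45.00 | 30.00 | 243000.00 | 162000.00
semicircular top | 3180.86 | 45.00 | 79.10 | 143138.82 | 251601.75
triangular fin | 812.50 | 111.67 | 8.33 | 90729.17 | 6770.83
Σ | 9393.36 |  |  | 476867.98 | 420372.59
x̄ = 476867.98 / 9393.36 = 50.77 cm
ȳ = 420372.59 / 9393.36 = 44.75 cm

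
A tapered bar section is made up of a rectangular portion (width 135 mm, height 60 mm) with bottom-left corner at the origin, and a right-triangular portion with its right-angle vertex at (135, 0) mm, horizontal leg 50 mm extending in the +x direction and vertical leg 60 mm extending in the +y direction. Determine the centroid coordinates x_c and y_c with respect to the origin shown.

x_c = 80.65 mm, y_c = 28.44 mm

Part | A | x̄ᵢ | ȳᵢ | A·x̄ᵢ | A·ȳᵢ
rectangular portion | 8100.00 | 67.50 | 30.00 | 546750.00 | 243000.00
triangular portion | 1500.00 | 151.67 | 20.00 | 227500.00 | 30000.00
Σ | 9600.00 |  |  | 774250.00 | 273000.00
x_c = 774250.00 / 9600.00 = 80.65 mm
y_c = 273000.00 / 9600.00 = 28.44 mm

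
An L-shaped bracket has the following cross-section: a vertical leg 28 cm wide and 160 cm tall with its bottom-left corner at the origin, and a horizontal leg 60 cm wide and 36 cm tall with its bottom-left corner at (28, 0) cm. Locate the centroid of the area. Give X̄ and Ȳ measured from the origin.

X̄ = 28.31 cm, Ȳ = 59.83 cm

Part | A | x̄ᵢ | ȳᵢ | A·x̄ᵢ | A·ȳᵢ
vertical leg | 4480.00 | 14.00 | 80.00 | 62720.00 | 358400.00
horizontal leg | 2160.00 | 58.00 | 18.00 | 125280.00 | 38880.00
Σ | 6640.00 |  |  | 188000.00 | 397280.00
X̄ = 188000.00 / 6640.00 = 28.31 cm
Ȳ = 397280.00 / 6640.00 = 59.83 cm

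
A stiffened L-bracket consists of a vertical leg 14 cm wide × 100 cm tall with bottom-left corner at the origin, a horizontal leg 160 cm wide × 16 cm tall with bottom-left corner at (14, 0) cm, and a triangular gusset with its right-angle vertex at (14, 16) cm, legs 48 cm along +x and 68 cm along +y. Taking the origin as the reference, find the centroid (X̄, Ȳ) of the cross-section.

X̄ = 53.54 cm, Ȳ = 27.46 cm

Part | A | x̄ᵢ | ȳᵢ | A·x̄ᵢ | A·ȳᵢ
vertical leg | 1400.00 | 7.00 | 50.00 | 9800.00 | 70000.00
horizontal leg | 2560.00 | 94.00 | 8.00 | 240640.00 | 20480.00
gusset | 1632.00 | 30.00 | 38.67 | 48960.00 | 63104.00
Σ | 5592.00 |  |  | 299400.00 | 153584.00
X̄ = 299400.00 / 5592.00 = 53.54 cm
Ȳ = 153584.00 / 5592.00 = 27.46 cm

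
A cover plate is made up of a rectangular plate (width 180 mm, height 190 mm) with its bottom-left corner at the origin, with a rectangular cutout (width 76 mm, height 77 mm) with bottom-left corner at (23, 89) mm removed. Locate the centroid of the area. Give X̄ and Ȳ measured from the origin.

Part | A | x̄ᵢ | ȳᵢ | A·x̄ᵢ | A·ȳᵢ
plate | 34200.00 | 90.00 | 95.00 | 3078000.00 | 3249000.00
hole | -5852.00 | 61.00 | 127.50 | -356972.00 | -746130.00
Σ | 28348.00 |  |  | 2721028.00 | 2502870.00
X̄ = 2721028.00 / 28348.00 = 95.99 mm
Ȳ = 2502870.00 / 28348.00 = 88.29 mm

X̄ = 95.99 mm, Ȳ = 88.29 mm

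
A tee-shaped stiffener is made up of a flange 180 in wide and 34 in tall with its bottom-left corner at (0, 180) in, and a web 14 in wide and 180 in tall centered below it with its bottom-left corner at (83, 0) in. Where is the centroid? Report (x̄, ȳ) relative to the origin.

x̄ = 90.00 in, ȳ = 165.79 in

web: A = 14 × 180 = 2520.00, centroid at (90.00, 90.00).
flange: A = 180 × 34 = 6120.00, centroid at (90.00, 197.00).
ΣA = 8640.00 in², ΣAx̄ = 777600.00 in³, ΣAȳ = 1432440.00 in³.
x̄ = 777600.00/8640.00 = 90.00 in; ȳ = 1432440.00/8640.00 = 165.79 in.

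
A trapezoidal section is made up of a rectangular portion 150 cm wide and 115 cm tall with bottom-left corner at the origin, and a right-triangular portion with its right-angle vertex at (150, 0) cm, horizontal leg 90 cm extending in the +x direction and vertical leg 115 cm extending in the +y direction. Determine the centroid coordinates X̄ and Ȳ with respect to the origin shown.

rectangular portion: A = 150 × 115 = 17250.00, centroid at (75.00, 57.50).
triangular portion: A = ½·90·115 = 5175.00, centroid at (180.00, 38.33).
ΣA = 22425.00 cm², ΣAX̄ = 2225250.00 cm³, ΣAȲ = 1190250.00 cm³.
X̄ = 2225250.00/22425.00 = 99.23 cm; Ȳ = 1190250.00/22425.00 = 53.08 cm.

X̄ = 99.23 cm, Ȳ = 53.08 cm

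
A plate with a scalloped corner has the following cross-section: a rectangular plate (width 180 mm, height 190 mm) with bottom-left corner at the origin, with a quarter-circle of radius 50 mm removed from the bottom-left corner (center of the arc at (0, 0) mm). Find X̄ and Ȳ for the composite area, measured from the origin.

X̄ = 94.19 mm, Ȳ = 99.49 mm

plate: A = 180 × 190 = 34200.00, centroid at (90.00, 95.00).
removed quarter-circle: A = −¼π·50² = -1963.50, centroid at (21.22, 21.22).
ΣA = 32236.50 mm²
ΣAX̄ = (34200.00)(90.00) + (-1963.50)(21.22) = 3036333.33 mm³
ΣAȲ = (34200.00)(95.00) + (-1963.50)(21.22) = 3207333.33 mm³
X̄ = 3036333.33 / 32236.50 = 94.19 mm
Ȳ = 3207333.33 / 32236.50 = 99.49 mm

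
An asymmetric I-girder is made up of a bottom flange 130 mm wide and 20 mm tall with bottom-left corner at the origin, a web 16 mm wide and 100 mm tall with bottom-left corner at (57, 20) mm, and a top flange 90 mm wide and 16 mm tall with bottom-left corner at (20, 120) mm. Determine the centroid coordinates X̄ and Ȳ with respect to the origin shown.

X̄ = 65.00 mm, Ȳ = 57.15 mm

bottom flange: A = 130 × 20 = 2600.00, centroid at (65.00, 10.00).
web: A = 16 × 100 = 1600.00, centroid at (65.00, 70.00).
top flange: A = 90 × 16 = 1440.00, centroid at (65.00, 128.00).
ΣA = 5640.00 mm²
ΣAX̄ = (2600.00)(65.00) + (1600.00)(65.00) + (1440.00)(65.00) = 366600.00 mm³
ΣAȲ = (2600.00)(10.00) + (1600.00)(70.00) + (1440.00)(128.00) = 322320.00 mm³
X̄ = 366600.00 / 5640.00 = 65.00 mm
Ȳ = 322320.00 / 5640.00 = 57.15 mm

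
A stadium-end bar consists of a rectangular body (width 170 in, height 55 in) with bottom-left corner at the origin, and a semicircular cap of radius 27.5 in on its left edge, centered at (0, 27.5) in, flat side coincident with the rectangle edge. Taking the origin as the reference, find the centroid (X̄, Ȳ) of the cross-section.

rectangular body: A = 170 × 55 = 9350.00, centroid at (85.00, 27.50).
semicircular end: A = ½π·27.5² = 1187.91, centroid at (-11.67, 27.50).
ΣA = 10537.91 in²
ΣAX̄ = (9350.00)(85.00) + (1187.91)(-11.67) = 780885.42 in³
ΣAȲ = (9350.00)(27.50) + (1187.91)(27.50) = 289792.65 in³
X̄ = 780885.42 / 10537.91 = 74.10 in
Ȳ = 289792.65 / 10537.91 = 27.50 in

X̄ = 74.10 in, Ȳ = 27.50 in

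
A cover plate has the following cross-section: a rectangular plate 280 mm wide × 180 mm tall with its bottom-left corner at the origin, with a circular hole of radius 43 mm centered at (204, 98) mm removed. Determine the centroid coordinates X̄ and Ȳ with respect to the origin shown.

X̄ = 131.66 mm, Ȳ = 88.96 mm

plate: A = 280 × 180 = 50400.00, centroid at (140.00, 90.00).
hole: A = −π·43² = -5808.80, centroid at (204.00, 98.00).
ΣA = 44591.20 mm²
ΣAX̄ = (50400.00)(140.00) + (-5808.80)(204.00) = 5871003.82 mm³
ΣAȲ = (50400.00)(90.00) + (-5808.80)(98.00) = 3966737.13 mm³
X̄ = 5871003.82 / 44591.20 = 131.66 mm
Ȳ = 3966737.13 / 44591.20 = 88.96 mm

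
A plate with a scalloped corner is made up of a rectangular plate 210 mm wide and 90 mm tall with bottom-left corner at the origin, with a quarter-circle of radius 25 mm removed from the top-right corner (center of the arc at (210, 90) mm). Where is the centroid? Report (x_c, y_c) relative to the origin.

x_c = 102.48 mm, y_c = 44.08 mm

plate: A = 210 × 90 = 18900.00, centroid at (105.00, 45.00).
removed quarter-circle: A = −¼π·25² = -490.87, centroid at (199.39, 79.39).
ΣA = 18409.13 mm²
ΣAx_c = (18900.00)(105.00) + (-490.87)(199.39) = 1886624.82 mm³
ΣAy_c = (18900.00)(45.00) + (-490.87)(79.39) = 811529.69 mm³
x_c = 1886624.82 / 18409.13 = 102.48 mm
y_c = 811529.69 / 18409.13 = 44.08 mm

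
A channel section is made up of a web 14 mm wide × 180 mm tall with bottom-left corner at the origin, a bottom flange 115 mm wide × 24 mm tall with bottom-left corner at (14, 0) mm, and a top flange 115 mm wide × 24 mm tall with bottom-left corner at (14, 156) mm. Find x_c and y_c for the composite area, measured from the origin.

web: A = 14 × 180 = 2520.00, centroid at (7.00, 90.00).
bottom flange: A = 115 × 24 = 2760.00, centroid at (71.50, 12.00).
top flange: A = 115 × 24 = 2760.00, centroid at (71.50, 168.00).
ΣA = 8040.00 mm²
ΣAx_c = (2520.00)(7.00) + (2760.00)(71.50) + (2760.00)(71.50) = 412320.00 mm³
ΣAy_c = (2520.00)(90.00) + (2760.00)(12.00) + (2760.00)(168.00) = 723600.00 mm³
x_c = 412320.00 / 8040.00 = 51.28 mm
y_c = 723600.00 / 8040.00 = 90.00 mm

x_c = 51.28 mm, y_c = 90.00 mm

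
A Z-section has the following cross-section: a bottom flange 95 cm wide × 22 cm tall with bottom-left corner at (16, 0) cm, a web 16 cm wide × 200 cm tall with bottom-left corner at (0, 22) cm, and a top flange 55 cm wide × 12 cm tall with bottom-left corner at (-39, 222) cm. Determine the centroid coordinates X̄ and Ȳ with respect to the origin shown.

X̄ = 25.33 cm, Ȳ = 94.77 cm

bottom flange: A = 95 × 22 = 2090.00, centroid at (63.50, 11.00).
web: A = 16 × 200 = 3200.00, centroid at (8.00, 122.00).
top flange: A = 55 × 12 = 660.00, centroid at (-11.50, 228.00).
ΣA = 5950.00 cm², ΣAX̄ = 150725.00 cm³, ΣAȲ = 563870.00 cm³.
X̄ = 150725.00/5950.00 = 25.33 cm; Ȳ = 563870.00/5950.00 = 94.77 cm.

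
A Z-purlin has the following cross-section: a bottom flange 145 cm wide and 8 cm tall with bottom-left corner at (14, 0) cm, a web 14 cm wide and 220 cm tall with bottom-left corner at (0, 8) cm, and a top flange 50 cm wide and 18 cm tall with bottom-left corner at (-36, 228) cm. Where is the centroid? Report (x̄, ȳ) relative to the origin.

bottom flange: A = 145 × 8 = 1160.00, centroid at (86.50, 4.00).
web: A = 14 × 220 = 3080.00, centroid at (7.00, 118.00).
top flange: A = 50 × 18 = 900.00, centroid at (-11.00, 237.00).
ΣA = 5140.00 cm²
ΣAx̄ = (1160.00)(86.50) + (3080.00)(7.00) + (900.00)(-11.00) = 112000.00 cm³
ΣAȳ = (1160.00)(4.00) + (3080.00)(118.00) + (900.00)(237.00) = 581380.00 cm³
x̄ = 112000.00 / 5140.00 = 21.79 cm
ȳ = 581380.00 / 5140.00 = 113.11 cm

x̄ = 21.79 cm, ȳ = 113.11 cm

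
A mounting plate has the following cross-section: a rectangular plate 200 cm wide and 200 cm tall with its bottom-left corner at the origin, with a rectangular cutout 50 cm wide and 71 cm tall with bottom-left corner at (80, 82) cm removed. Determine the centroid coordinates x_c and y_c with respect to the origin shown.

plate: A = 200 × 200 = 40000.00, centroid at (100.00, 100.00).
hole: A = −(50 × 71) = -3550.00, centroid at (105.00, 117.50).
ΣA = 36450.00 cm², ΣAx_c = 3627250.00 cm³, ΣAy_c = 3582875.00 cm³.
x_c = 3627250.00/36450.00 = 99.51 cm; y_c = 3582875.00/36450.00 = 98.30 cm.

x_c = 99.51 cm, y_c = 98.30 cm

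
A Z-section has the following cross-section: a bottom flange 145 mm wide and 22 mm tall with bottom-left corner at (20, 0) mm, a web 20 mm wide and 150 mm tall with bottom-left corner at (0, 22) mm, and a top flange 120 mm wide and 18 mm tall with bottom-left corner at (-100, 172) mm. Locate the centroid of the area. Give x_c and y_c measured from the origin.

x_c = 28.58 mm, y_c = 85.87 mm

bottom flange: A = 145 × 22 = 3190.00, centroid at (92.50, 11.00).
web: A = 20 × 150 = 3000.00, centroid at (10.00, 97.00).
top flange: A = 120 × 18 = 2160.00, centroid at (-40.00, 181.00).
ΣA = 8350.00 mm², ΣAx_c = 238675.00 mm³, ΣAy_c = 717050.00 mm³.
x_c = 238675.00/8350.00 = 28.58 mm; y_c = 717050.00/8350.00 = 85.87 mm.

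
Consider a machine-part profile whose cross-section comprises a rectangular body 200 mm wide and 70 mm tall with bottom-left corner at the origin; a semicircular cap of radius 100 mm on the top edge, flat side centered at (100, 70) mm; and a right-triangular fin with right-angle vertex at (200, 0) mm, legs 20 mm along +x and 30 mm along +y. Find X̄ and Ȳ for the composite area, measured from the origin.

X̄ = 101.07 mm, Ȳ = 75.29 mm

rectangular body: A = 200 × 70 = 14000.00, centroid at (100.00, 35.00).
semicircular top: A = ½π·100² = 15707.96, centroid at (100.00, 112.44).
triangular fin: A = ½·20·30 = 300.00, centroid at (206.67, 10.00).
ΣA = 30007.96 mm², ΣAX̄ = 3032796.33 mm³, ΣAȲ = 2259224.10 mm³.
X̄ = 3032796.33/30007.96 = 101.07 mm; Ȳ = 2259224.10/30007.96 = 75.29 mm.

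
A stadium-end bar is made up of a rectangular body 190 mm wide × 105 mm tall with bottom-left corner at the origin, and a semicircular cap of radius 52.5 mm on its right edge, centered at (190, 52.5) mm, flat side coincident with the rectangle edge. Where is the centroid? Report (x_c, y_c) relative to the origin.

rectangular body: A = 190 × 105 = 19950.00, centroid at (95.00, 52.50).
semicircular end: A = ½π·52.5² = 4329.51, centroid at (212.28, 52.50).
ΣA = 24279.51 mm²
ΣAx_c = (19950.00)(95.00) + (4329.51)(212.28) = 2814325.15 mm³
ΣAy_c = (19950.00)(52.50) + (4329.51)(52.50) = 1274674.14 mm³
x_c = 2814325.15 / 24279.51 = 115.91 mm
y_c = 1274674.14 / 24279.51 = 52.50 mm

x_c = 115.91 mm, y_c = 52.50 mm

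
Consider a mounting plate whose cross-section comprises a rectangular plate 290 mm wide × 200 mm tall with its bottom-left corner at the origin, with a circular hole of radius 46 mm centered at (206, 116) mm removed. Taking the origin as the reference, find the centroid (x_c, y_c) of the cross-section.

plate: A = 290 × 200 = 58000.00, centroid at (145.00, 100.00).
hole: A = −π·46² = -6647.61, centroid at (206.00, 116.00).
ΣA = 51352.39 mm²
ΣAx_c = (58000.00)(145.00) + (-6647.61)(206.00) = 7040592.33 mm³
ΣAy_c = (58000.00)(100.00) + (-6647.61)(116.00) = 5028877.23 mm³
x_c = 7040592.33 / 51352.39 = 137.10 mm
y_c = 5028877.23 / 51352.39 = 97.93 mm

x_c = 137.10 mm, y_c = 97.93 mm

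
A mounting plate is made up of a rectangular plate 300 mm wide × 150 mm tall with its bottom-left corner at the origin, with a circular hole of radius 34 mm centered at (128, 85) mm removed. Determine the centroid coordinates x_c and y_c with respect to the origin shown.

Part | A | x̄ᵢ | ȳᵢ | A·x̄ᵢ | A·ȳᵢ
plate | 45000.00 | 150.00 | 75.00 | 6750000.00 | 3375000.00
hole | -3631.68 | 128.00 | 85.00 | -464855.18 | -308692.89
Σ | 41368.32 |  |  | 6285144.82 | 3066307.11
x_c = 6285144.82 / 41368.32 = 151.93 mm
y_c = 3066307.11 / 41368.32 = 74.12 mm

x_c = 151.93 mm, y_c = 74.12 mm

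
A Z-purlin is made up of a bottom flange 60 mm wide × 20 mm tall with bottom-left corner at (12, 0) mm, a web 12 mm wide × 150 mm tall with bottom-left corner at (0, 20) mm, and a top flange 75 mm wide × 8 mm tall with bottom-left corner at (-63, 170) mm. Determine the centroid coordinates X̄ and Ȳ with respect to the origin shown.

bottom flange: A = 60 × 20 = 1200.00, centroid at (42.00, 10.00).
web: A = 12 × 150 = 1800.00, centroid at (6.00, 95.00).
top flange: A = 75 × 8 = 600.00, centroid at (-25.50, 174.00).
ΣA = 3600.00 mm²
ΣAX̄ = (1200.00)(42.00) + (1800.00)(6.00) + (600.00)(-25.50) = 45900.00 mm³
ΣAȲ = (1200.00)(10.00) + (1800.00)(95.00) + (600.00)(174.00) = 287400.00 mm³
X̄ = 45900.00 / 3600.00 = 12.75 mm
Ȳ = 287400.00 / 3600.00 = 79.83 mm

X̄ = 12.75 mm, Ȳ = 79.83 mm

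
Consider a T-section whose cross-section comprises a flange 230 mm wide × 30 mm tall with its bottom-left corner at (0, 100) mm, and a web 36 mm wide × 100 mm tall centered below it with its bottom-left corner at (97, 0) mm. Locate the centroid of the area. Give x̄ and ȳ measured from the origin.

x̄ = 115.00 mm, ȳ = 92.71 mm

web: A = 36 × 100 = 3600.00, centroid at (115.00, 50.00).
flange: A = 230 × 30 = 6900.00, centroid at (115.00, 115.00).
ΣA = 10500.00 mm², ΣAx̄ = 1207500.00 mm³, ΣAȳ = 973500.00 mm³.
x̄ = 1207500.00/10500.00 = 115.00 mm; ȳ = 973500.00/10500.00 = 92.71 mm.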